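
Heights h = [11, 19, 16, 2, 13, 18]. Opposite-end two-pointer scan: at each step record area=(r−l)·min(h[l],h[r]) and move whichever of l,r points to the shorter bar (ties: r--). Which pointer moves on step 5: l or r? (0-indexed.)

r

[0,5] min(11,18)*5=55 best=55 * → l++
[1,5] min(19,18)*4=72 best=72 * → r--
[1,4] min(19,13)*3=39 best=72 → r--
[1,3] min(19,2)*2=4 best=72 → r--
[1,2] min(19,16)*1=16 best=72 → r--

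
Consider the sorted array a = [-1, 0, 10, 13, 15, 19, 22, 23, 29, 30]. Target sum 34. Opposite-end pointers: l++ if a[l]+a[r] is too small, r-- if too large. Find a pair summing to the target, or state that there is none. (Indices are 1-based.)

[1,10] -1+30=29 <34 → l++
[2,10] 0+30=30 <34 → l++
[3,10] 10+30=40 >34 → r--
[3,9] 10+29=39 >34 → r--
[3,8] 10+23=33 <34 → l++
[4,8] 13+23=36 >34 → r--
[4,7] 13+22=35 >34 → r--
[4,6] 13+19=32 <34 → l++
[5,6] 15+19=34 → found

(15, 19)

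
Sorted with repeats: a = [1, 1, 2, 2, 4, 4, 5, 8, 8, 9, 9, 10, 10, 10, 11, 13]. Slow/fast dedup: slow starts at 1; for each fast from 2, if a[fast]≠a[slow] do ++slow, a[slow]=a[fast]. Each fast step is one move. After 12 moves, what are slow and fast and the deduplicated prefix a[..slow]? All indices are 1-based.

(s=1,f=2) a[fast]=1=a[slow] dup → fast++
(s=1,f=3) a[fast]=2≠a[slow]=1 write a[2]=2 → slow++,fast++
(s=2,f=4) a[fast]=2=a[slow] dup → fast++
(s=2,f=5) a[fast]=4≠a[slow]=2 write a[3]=4 → slow++,fast++
(s=3,f=6) a[fast]=4=a[slow] dup → fast++
(s=3,f=7) a[fast]=5≠a[slow]=4 write a[4]=5 → slow++,fast++
(s=4,f=8) a[fast]=8≠a[slow]=5 write a[5]=8 → slow++,fast++
(s=5,f=9) a[fast]=8=a[slow] dup → fast++
(s=5,f=10) a[fast]=9≠a[slow]=8 write a[6]=9 → slow++,fast++
(s=6,f=11) a[fast]=9=a[slow] dup → fast++
(s=6,f=12) a[fast]=10≠a[slow]=9 write a[7]=10 → slow++,fast++
(s=7,f=13) a[fast]=10=a[slow] dup → fast++

slow=7, fast=14, prefix=[1, 2, 4, 5, 8, 9, 10]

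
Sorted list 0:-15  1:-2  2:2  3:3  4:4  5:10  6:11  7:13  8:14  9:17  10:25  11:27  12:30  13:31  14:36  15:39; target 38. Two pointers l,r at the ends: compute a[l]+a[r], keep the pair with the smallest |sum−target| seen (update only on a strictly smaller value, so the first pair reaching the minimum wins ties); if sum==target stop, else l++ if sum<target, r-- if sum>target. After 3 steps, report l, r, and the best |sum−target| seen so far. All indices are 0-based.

l=2, r=14, best |Δ|=1

l=0 r=15: -15+39=24 d=14 *, l++
l=1 r=15: -2+39=37 d=1 *, l++
l=2 r=15: 2+39=41 d=3, r--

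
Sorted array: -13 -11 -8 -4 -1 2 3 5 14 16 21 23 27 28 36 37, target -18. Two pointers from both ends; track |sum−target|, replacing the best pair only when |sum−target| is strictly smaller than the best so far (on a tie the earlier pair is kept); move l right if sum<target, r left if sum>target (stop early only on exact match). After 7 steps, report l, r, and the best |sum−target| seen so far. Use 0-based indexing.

l=0, r=8, best |Δ|=21

l=0 r=15: -13+37=24 d=42 *, r--
l=0 r=14: -13+36=23 d=41 *, r--
l=0 r=13: -13+28=15 d=33 *, r--
l=0 r=12: -13+27=14 d=32 *, r--
l=0 r=11: -13+23=10 d=28 *, r--
l=0 r=10: -13+21=8 d=26 *, r--
l=0 r=9: -13+16=3 d=21 *, r--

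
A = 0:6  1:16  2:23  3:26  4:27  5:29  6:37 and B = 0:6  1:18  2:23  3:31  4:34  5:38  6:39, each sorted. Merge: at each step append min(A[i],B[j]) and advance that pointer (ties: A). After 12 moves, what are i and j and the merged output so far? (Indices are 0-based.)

i=0 j=0: A[i]=6<=B[j]=6 take 6, i++
i=1 j=0: A[i]=16>B[j]=6 take 6, j++
i=1 j=1: A[i]=16<=B[j]=18 take 16, i++
i=2 j=1: A[i]=23>B[j]=18 take 18, j++
i=2 j=2: A[i]=23<=B[j]=23 take 23, i++
i=3 j=2: A[i]=26>B[j]=23 take 23, j++
i=3 j=3: A[i]=26<=B[j]=31 take 26, i++
i=4 j=3: A[i]=27<=B[j]=31 take 27, i++
i=5 j=3: A[i]=29<=B[j]=31 take 29, i++
i=6 j=3: A[i]=37>B[j]=31 take 31, j++
i=6 j=4: A[i]=37>B[j]=34 take 34, j++
i=6 j=5: A[i]=37<=B[j]=38 take 37, i++

i=7, j=5, merged so far=[6, 6, 16, 18, 23, 23, 26, 27, 29, 31, 34, 37]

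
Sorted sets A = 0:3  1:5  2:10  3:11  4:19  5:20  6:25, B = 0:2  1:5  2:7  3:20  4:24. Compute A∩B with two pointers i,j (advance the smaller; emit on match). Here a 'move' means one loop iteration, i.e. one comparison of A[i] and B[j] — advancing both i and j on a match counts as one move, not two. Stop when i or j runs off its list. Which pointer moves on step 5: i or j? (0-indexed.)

i

[i=0,j=0] 3>2 → j++
[i=0,j=1] 3<5 → i++
[i=1,j=1] 5==5 emit → i++,j++
[i=2,j=2] 10>7 → j++
[i=2,j=3] 10<20 → i++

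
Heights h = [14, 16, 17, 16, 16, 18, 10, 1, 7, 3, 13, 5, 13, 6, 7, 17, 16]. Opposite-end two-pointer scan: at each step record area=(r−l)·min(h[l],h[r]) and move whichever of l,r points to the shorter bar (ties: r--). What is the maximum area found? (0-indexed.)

max area = 240

l=0 r=16: min(14,16)*16=224 best=224 *, l++
l=1 r=16: min(16,16)*15=240 best=240 *, r--
l=1 r=15: min(16,17)*14=224 best=240, l++
l=2 r=15: min(17,17)*13=221 best=240, r--
l=2 r=14: min(17,7)*12=84 best=240, r--
l=2 r=13: min(17,6)*11=66 best=240, r--
l=2 r=12: min(17,13)*10=130 best=240, r--
l=2 r=11: min(17,5)*9=45 best=240, r--
l=2 r=10: min(17,13)*8=104 best=240, r--
l=2 r=9: min(17,3)*7=21 best=240, r--
l=2 r=8: min(17,7)*6=42 best=240, r--
l=2 r=7: min(17,1)*5=5 best=240, r--
l=2 r=6: min(17,10)*4=40 best=240, r--
l=2 r=5: min(17,18)*3=51 best=240, l++
l=3 r=5: min(16,18)*2=32 best=240, l++
l=4 r=5: min(16,18)*1=16 best=240, l++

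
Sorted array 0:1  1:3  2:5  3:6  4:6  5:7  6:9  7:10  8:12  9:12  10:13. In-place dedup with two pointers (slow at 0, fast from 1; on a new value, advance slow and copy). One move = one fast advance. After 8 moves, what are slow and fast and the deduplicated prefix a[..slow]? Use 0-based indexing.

slow=7, fast=9, prefix=[1, 3, 5, 6, 7, 9, 10, 12]

(s=0,f=1) a[fast]=3≠a[slow]=1 write a[1]=3 → slow++,fast++
(s=1,f=2) a[fast]=5≠a[slow]=3 write a[2]=5 → slow++,fast++
(s=2,f=3) a[fast]=6≠a[slow]=5 write a[3]=6 → slow++,fast++
(s=3,f=4) a[fast]=6=a[slow] dup → fast++
(s=3,f=5) a[fast]=7≠a[slow]=6 write a[4]=7 → slow++,fast++
(s=4,f=6) a[fast]=9≠a[slow]=7 write a[5]=9 → slow++,fast++
(s=5,f=7) a[fast]=10≠a[slow]=9 write a[6]=10 → slow++,fast++
(s=6,f=8) a[fast]=12≠a[slow]=10 write a[7]=12 → slow++,fast++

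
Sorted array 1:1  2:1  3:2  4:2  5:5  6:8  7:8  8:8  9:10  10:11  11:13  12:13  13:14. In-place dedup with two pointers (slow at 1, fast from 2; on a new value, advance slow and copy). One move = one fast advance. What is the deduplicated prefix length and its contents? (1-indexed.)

slow=1 fast=2: a[fast]=1=a[slow] dup, fast++
slow=1 fast=3: a[fast]=2≠a[slow]=1 write a[2]=2, slow++,fast++
slow=2 fast=4: a[fast]=2=a[slow] dup, fast++
slow=2 fast=5: a[fast]=5≠a[slow]=2 write a[3]=5, slow++,fast++
slow=3 fast=6: a[fast]=8≠a[slow]=5 write a[4]=8, slow++,fast++
slow=4 fast=7: a[fast]=8=a[slow] dup, fast++
slow=4 fast=8: a[fast]=8=a[slow] dup, fast++
slow=4 fast=9: a[fast]=10≠a[slow]=8 write a[5]=10, slow++,fast++
slow=5 fast=10: a[fast]=11≠a[slow]=10 write a[6]=11, slow++,fast++
slow=6 fast=11: a[fast]=13≠a[slow]=11 write a[7]=13, slow++,fast++
slow=7 fast=12: a[fast]=13=a[slow] dup, fast++
slow=7 fast=13: a[fast]=14≠a[slow]=13 write a[8]=14, slow++,fast++

length 8; prefix = [1, 2, 5, 8, 10, 11, 13, 14]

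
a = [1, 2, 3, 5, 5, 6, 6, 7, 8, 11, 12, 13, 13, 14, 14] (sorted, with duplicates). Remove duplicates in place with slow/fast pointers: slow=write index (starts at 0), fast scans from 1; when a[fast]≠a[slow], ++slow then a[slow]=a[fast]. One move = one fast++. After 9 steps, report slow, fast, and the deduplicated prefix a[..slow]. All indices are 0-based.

slow=0 fast=1: a[fast]=2≠a[slow]=1 write a[1]=2, slow++,fast++
slow=1 fast=2: a[fast]=3≠a[slow]=2 write a[2]=3, slow++,fast++
slow=2 fast=3: a[fast]=5≠a[slow]=3 write a[3]=5, slow++,fast++
slow=3 fast=4: a[fast]=5=a[slow] dup, fast++
slow=3 fast=5: a[fast]=6≠a[slow]=5 write a[4]=6, slow++,fast++
slow=4 fast=6: a[fast]=6=a[slow] dup, fast++
slow=4 fast=7: a[fast]=7≠a[slow]=6 write a[5]=7, slow++,fast++
slow=5 fast=8: a[fast]=8≠a[slow]=7 write a[6]=8, slow++,fast++
slow=6 fast=9: a[fast]=11≠a[slow]=8 write a[7]=11, slow++,fast++

slow=7, fast=10, prefix=[1, 2, 3, 5, 6, 7, 8, 11]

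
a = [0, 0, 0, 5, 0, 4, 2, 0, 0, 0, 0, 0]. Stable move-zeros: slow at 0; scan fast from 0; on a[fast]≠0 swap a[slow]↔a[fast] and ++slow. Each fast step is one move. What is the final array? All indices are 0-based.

[5, 4, 2, 0, 0, 0, 0, 0, 0, 0, 0, 0]

(s=0,f=0) a[fast]=0 → fast++
(s=0,f=1) a[fast]=0 → fast++
(s=0,f=2) a[fast]=0 → fast++
(s=0,f=3) a[fast]=5≠0 swap→a[0]=5 → slow++,fast++
(s=1,f=4) a[fast]=0 → fast++
(s=1,f=5) a[fast]=4≠0 swap→a[1]=4 → slow++,fast++
(s=2,f=6) a[fast]=2≠0 swap→a[2]=2 → slow++,fast++
(s=3,f=7) a[fast]=0 → fast++
(s=3,f=8) a[fast]=0 → fast++
(s=3,f=9) a[fast]=0 → fast++
(s=3,f=10) a[fast]=0 → fast++
(s=3,f=11) a[fast]=0 → fast++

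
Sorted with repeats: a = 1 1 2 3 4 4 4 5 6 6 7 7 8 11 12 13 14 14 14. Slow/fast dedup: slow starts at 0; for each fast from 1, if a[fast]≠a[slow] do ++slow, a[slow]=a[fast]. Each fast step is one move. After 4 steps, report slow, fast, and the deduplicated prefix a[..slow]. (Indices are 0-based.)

slow=3, fast=5, prefix=[1, 2, 3, 4]

(s=0,f=1) a[fast]=1=a[slow] dup → fast++
(s=0,f=2) a[fast]=2≠a[slow]=1 write a[1]=2 → slow++,fast++
(s=1,f=3) a[fast]=3≠a[slow]=2 write a[2]=3 → slow++,fast++
(s=2,f=4) a[fast]=4≠a[slow]=3 write a[3]=4 → slow++,fast++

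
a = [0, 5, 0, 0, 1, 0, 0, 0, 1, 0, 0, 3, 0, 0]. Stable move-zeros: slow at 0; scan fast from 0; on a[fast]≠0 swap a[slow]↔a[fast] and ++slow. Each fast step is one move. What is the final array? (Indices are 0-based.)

(s=0,f=0) a[fast]=0 → fast++
(s=0,f=1) a[fast]=5≠0 swap→a[0]=5 → slow++,fast++
(s=1,f=2) a[fast]=0 → fast++
(s=1,f=3) a[fast]=0 → fast++
(s=1,f=4) a[fast]=1≠0 swap→a[1]=1 → slow++,fast++
(s=2,f=5) a[fast]=0 → fast++
(s=2,f=6) a[fast]=0 → fast++
(s=2,f=7) a[fast]=0 → fast++
(s=2,f=8) a[fast]=1≠0 swap→a[2]=1 → slow++,fast++
(s=3,f=9) a[fast]=0 → fast++
(s=3,f=10) a[fast]=0 → fast++
(s=3,f=11) a[fast]=3≠0 swap→a[3]=3 → slow++,fast++
(s=4,f=12) a[fast]=0 → fast++
(s=4,f=13) a[fast]=0 → fast++

[5, 1, 1, 3, 0, 0, 0, 0, 0, 0, 0, 0, 0, 0]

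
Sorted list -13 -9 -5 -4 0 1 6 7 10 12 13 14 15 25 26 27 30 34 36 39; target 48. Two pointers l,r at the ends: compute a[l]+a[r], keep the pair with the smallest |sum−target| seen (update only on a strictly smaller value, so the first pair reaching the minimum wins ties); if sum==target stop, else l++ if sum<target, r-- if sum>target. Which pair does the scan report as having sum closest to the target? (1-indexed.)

[1,20] -13+39=26 d=22 * → l++
[2,20] -9+39=30 d=18 * → l++
[3,20] -5+39=34 d=14 * → l++
[4,20] -4+39=35 d=13 * → l++
[5,20] 0+39=39 d=9 * → l++
[6,20] 1+39=40 d=8 * → l++
[7,20] 6+39=45 d=3 * → l++
[8,20] 7+39=46 d=2 * → l++
[9,20] 10+39=49 d=1 * → r--
[9,19] 10+36=46 d=2 → l++
[10,19] 12+36=48 d=0 * → stop

pair (12, 36) with sum 48 (|Δ|=0)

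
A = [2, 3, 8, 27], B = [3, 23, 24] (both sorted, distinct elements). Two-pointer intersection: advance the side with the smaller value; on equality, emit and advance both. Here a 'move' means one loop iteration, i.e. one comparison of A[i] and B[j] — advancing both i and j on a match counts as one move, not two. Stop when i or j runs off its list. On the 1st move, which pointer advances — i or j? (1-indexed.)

i

[i=1,j=1] 2<3 → i++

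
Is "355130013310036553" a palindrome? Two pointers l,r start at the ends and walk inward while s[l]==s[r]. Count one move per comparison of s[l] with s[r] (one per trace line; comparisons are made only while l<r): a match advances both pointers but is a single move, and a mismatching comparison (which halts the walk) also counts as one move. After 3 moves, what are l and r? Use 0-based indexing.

l=3, r=14

l=0 r=17: '3'=='3', l++,r--
l=1 r=16: '5'=='5', l++,r--
l=2 r=15: '5'=='5', l++,r--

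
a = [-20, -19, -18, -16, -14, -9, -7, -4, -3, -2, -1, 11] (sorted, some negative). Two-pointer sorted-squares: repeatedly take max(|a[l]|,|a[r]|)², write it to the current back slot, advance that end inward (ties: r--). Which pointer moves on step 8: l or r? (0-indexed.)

[0,11] |-20|>|11| out[11]=400 → l++
[1,11] |-19|>|11| out[10]=361 → l++
[2,11] |-18|>|11| out[9]=324 → l++
[3,11] |-16|>|11| out[8]=256 → l++
[4,11] |-14|>|11| out[7]=196 → l++
[5,11] |-9|<=|11| out[6]=121 → r--
[5,10] |-9|>|-1| out[5]=81 → l++
[6,10] |-7|>|-1| out[4]=49 → l++

l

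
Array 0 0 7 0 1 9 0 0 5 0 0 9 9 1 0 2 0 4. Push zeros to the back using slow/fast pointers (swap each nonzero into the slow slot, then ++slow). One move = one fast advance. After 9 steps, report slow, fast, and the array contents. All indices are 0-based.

(s=0,f=0) a[fast]=0 → fast++
(s=0,f=1) a[fast]=0 → fast++
(s=0,f=2) a[fast]=7≠0 swap→a[0]=7 → slow++,fast++
(s=1,f=3) a[fast]=0 → fast++
(s=1,f=4) a[fast]=1≠0 swap→a[1]=1 → slow++,fast++
(s=2,f=5) a[fast]=9≠0 swap→a[2]=9 → slow++,fast++
(s=3,f=6) a[fast]=0 → fast++
(s=3,f=7) a[fast]=0 → fast++
(s=3,f=8) a[fast]=5≠0 swap→a[3]=5 → slow++,fast++

slow=4, fast=9, a=[7, 1, 9, 5, 0, 0, 0, 0, 0, 0, 0, 9, 9, 1, 0, 2, 0, 4]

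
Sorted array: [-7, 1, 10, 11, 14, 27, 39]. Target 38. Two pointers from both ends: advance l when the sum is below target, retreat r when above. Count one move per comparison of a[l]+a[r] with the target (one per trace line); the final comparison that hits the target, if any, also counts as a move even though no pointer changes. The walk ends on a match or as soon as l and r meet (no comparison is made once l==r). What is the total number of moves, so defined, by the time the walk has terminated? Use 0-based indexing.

5 moves

l=0 r=6: -7+39=32 <38, l++
l=1 r=6: 1+39=40 >38, r--
l=1 r=5: 1+27=28 <38, l++
l=2 r=5: 10+27=37 <38, l++
l=3 r=5: 11+27=38, found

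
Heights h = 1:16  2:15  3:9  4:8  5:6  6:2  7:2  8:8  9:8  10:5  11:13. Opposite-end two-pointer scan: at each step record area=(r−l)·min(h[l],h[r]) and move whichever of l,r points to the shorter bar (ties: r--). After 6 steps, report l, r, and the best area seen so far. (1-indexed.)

l=1, r=5, best area=130

[1,11] min(16,13)*10=130 best=130 * → r--
[1,10] min(16,5)*9=45 best=130 → r--
[1,9] min(16,8)*8=64 best=130 → r--
[1,8] min(16,8)*7=56 best=130 → r--
[1,7] min(16,2)*6=12 best=130 → r--
[1,6] min(16,2)*5=10 best=130 → r--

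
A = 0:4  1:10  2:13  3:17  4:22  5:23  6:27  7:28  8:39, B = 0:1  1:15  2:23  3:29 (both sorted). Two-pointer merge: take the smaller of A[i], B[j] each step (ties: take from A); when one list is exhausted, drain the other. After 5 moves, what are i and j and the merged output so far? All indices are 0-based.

i=3, j=2, merged so far=[1, 4, 10, 13, 15]

i=0 j=0: A[i]=4>B[j]=1 take 1, j++
i=0 j=1: A[i]=4<=B[j]=15 take 4, i++
i=1 j=1: A[i]=10<=B[j]=15 take 10, i++
i=2 j=1: A[i]=13<=B[j]=15 take 13, i++
i=3 j=1: A[i]=17>B[j]=15 take 15, j++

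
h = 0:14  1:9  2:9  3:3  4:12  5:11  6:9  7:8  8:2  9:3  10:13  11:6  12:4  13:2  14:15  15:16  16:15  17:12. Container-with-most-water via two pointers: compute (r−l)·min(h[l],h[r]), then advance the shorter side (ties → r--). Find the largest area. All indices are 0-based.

max area = 224

l=0 r=17: min(14,12)*17=204 best=204 *, r--
l=0 r=16: min(14,15)*16=224 best=224 *, l++
l=1 r=16: min(9,15)*15=135 best=224, l++
l=2 r=16: min(9,15)*14=126 best=224, l++
l=3 r=16: min(3,15)*13=39 best=224, l++
l=4 r=16: min(12,15)*12=144 best=224, l++
l=5 r=16: min(11,15)*11=121 best=224, l++
l=6 r=16: min(9,15)*10=90 best=224, l++
l=7 r=16: min(8,15)*9=72 best=224, l++
l=8 r=16: min(2,15)*8=16 best=224, l++
l=9 r=16: min(3,15)*7=21 best=224, l++
l=10 r=16: min(13,15)*6=78 best=224, l++
l=11 r=16: min(6,15)*5=30 best=224, l++
l=12 r=16: min(4,15)*4=16 best=224, l++
l=13 r=16: min(2,15)*3=6 best=224, l++
l=14 r=16: min(15,15)*2=30 best=224, r--
l=14 r=15: min(15,16)*1=15 best=224, l++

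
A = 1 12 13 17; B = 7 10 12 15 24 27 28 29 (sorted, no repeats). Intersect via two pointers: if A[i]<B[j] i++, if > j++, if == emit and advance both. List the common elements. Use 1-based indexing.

i=1 j=1: 1<7, i++
i=2 j=1: 12>7, j++
i=2 j=2: 12>10, j++
i=2 j=3: 12==12 emit, i++,j++
i=3 j=4: 13<15, i++
i=4 j=4: 17>15, j++
i=4 j=5: 17<24, i++

intersection = [12]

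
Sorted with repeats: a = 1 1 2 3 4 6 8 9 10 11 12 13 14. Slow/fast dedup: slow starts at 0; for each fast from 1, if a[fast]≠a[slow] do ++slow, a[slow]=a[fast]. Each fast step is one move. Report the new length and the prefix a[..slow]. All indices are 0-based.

(s=0,f=1) a[fast]=1=a[slow] dup → fast++
(s=0,f=2) a[fast]=2≠a[slow]=1 write a[1]=2 → slow++,fast++
(s=1,f=3) a[fast]=3≠a[slow]=2 write a[2]=3 → slow++,fast++
(s=2,f=4) a[fast]=4≠a[slow]=3 write a[3]=4 → slow++,fast++
(s=3,f=5) a[fast]=6≠a[slow]=4 write a[4]=6 → slow++,fast++
(s=4,f=6) a[fast]=8≠a[slow]=6 write a[5]=8 → slow++,fast++
(s=5,f=7) a[fast]=9≠a[slow]=8 write a[6]=9 → slow++,fast++
(s=6,f=8) a[fast]=10≠a[slow]=9 write a[7]=10 → slow++,fast++
(s=7,f=9) a[fast]=11≠a[slow]=10 write a[8]=11 → slow++,fast++
(s=8,f=10) a[fast]=12≠a[slow]=11 write a[9]=12 → slow++,fast++
(s=9,f=11) a[fast]=13≠a[slow]=12 write a[10]=13 → slow++,fast++
(s=10,f=12) a[fast]=14≠a[slow]=13 write a[11]=14 → slow++,fast++

length 12; prefix = [1, 2, 3, 4, 6, 8, 9, 10, 11, 12, 13, 14]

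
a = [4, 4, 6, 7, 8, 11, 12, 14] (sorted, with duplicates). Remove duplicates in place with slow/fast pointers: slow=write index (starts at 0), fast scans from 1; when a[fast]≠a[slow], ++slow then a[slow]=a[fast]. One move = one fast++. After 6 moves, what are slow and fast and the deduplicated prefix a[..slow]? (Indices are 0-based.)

slow=5, fast=7, prefix=[4, 6, 7, 8, 11, 12]

slow=0 fast=1: a[fast]=4=a[slow] dup, fast++
slow=0 fast=2: a[fast]=6≠a[slow]=4 write a[1]=6, slow++,fast++
slow=1 fast=3: a[fast]=7≠a[slow]=6 write a[2]=7, slow++,fast++
slow=2 fast=4: a[fast]=8≠a[slow]=7 write a[3]=8, slow++,fast++
slow=3 fast=5: a[fast]=11≠a[slow]=8 write a[4]=11, slow++,fast++
slow=4 fast=6: a[fast]=12≠a[slow]=11 write a[5]=12, slow++,fast++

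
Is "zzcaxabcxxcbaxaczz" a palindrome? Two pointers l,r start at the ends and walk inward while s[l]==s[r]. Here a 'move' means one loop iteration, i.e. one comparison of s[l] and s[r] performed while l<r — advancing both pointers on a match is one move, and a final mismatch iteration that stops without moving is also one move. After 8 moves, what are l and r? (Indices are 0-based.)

l=0 r=17: 'z'=='z', l++,r--
l=1 r=16: 'z'=='z', l++,r--
l=2 r=15: 'c'=='c', l++,r--
l=3 r=14: 'a'=='a', l++,r--
l=4 r=13: 'x'=='x', l++,r--
l=5 r=12: 'a'=='a', l++,r--
l=6 r=11: 'b'=='b', l++,r--
l=7 r=10: 'c'=='c', l++,r--

l=8, r=9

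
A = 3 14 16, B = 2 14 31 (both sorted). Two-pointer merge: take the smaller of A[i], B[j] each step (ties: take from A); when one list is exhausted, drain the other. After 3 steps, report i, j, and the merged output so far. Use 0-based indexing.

i=2, j=1, merged so far=[2, 3, 14]

i=0 j=0: A[i]=3>B[j]=2 take 2, j++
i=0 j=1: A[i]=3<=B[j]=14 take 3, i++
i=1 j=1: A[i]=14<=B[j]=14 take 14, i++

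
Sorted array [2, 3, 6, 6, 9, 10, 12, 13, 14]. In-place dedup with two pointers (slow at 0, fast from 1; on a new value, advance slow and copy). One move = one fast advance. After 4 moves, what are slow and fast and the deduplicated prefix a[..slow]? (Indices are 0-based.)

slow=3, fast=5, prefix=[2, 3, 6, 9]

(s=0,f=1) a[fast]=3≠a[slow]=2 write a[1]=3 → slow++,fast++
(s=1,f=2) a[fast]=6≠a[slow]=3 write a[2]=6 → slow++,fast++
(s=2,f=3) a[fast]=6=a[slow] dup → fast++
(s=2,f=4) a[fast]=9≠a[slow]=6 write a[3]=9 → slow++,fast++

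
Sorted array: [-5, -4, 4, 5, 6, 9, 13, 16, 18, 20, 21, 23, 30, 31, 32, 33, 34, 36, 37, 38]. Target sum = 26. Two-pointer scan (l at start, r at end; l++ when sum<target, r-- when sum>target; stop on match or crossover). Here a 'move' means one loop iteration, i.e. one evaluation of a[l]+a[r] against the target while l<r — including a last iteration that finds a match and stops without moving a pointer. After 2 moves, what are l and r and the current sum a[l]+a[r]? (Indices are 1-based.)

l=1, r=18, sum=31

l=1 r=20: -5+38=33 >26, r--
l=1 r=19: -5+37=32 >26, r--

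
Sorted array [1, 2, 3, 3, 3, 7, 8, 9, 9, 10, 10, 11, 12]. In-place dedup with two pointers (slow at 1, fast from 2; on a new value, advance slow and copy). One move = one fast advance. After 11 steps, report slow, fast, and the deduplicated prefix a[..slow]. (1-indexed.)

slow=8, fast=13, prefix=[1, 2, 3, 7, 8, 9, 10, 11]

(s=1,f=2) a[fast]=2≠a[slow]=1 write a[2]=2 → slow++,fast++
(s=2,f=3) a[fast]=3≠a[slow]=2 write a[3]=3 → slow++,fast++
(s=3,f=4) a[fast]=3=a[slow] dup → fast++
(s=3,f=5) a[fast]=3=a[slow] dup → fast++
(s=3,f=6) a[fast]=7≠a[slow]=3 write a[4]=7 → slow++,fast++
(s=4,f=7) a[fast]=8≠a[slow]=7 write a[5]=8 → slow++,fast++
(s=5,f=8) a[fast]=9≠a[slow]=8 write a[6]=9 → slow++,fast++
(s=6,f=9) a[fast]=9=a[slow] dup → fast++
(s=6,f=10) a[fast]=10≠a[slow]=9 write a[7]=10 → slow++,fast++
(s=7,f=11) a[fast]=10=a[slow] dup → fast++
(s=7,f=12) a[fast]=11≠a[slow]=10 write a[8]=11 → slow++,fast++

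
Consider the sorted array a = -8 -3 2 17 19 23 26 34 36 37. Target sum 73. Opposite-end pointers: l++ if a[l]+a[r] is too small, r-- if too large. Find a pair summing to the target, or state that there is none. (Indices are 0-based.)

l=0 r=9: -8+37=29 <73, l++
l=1 r=9: -3+37=34 <73, l++
l=2 r=9: 2+37=39 <73, l++
l=3 r=9: 17+37=54 <73, l++
l=4 r=9: 19+37=56 <73, l++
l=5 r=9: 23+37=60 <73, l++
l=6 r=9: 26+37=63 <73, l++
l=7 r=9: 34+37=71 <73, l++
l=8 r=9: 36+37=73, found

(36, 37)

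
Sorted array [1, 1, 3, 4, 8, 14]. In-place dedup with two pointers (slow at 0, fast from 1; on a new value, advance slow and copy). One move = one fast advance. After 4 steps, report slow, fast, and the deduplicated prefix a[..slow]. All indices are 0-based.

slow=0 fast=1: a[fast]=1=a[slow] dup, fast++
slow=0 fast=2: a[fast]=3≠a[slow]=1 write a[1]=3, slow++,fast++
slow=1 fast=3: a[fast]=4≠a[slow]=3 write a[2]=4, slow++,fast++
slow=2 fast=4: a[fast]=8≠a[slow]=4 write a[3]=8, slow++,fast++

slow=3, fast=5, prefix=[1, 3, 4, 8]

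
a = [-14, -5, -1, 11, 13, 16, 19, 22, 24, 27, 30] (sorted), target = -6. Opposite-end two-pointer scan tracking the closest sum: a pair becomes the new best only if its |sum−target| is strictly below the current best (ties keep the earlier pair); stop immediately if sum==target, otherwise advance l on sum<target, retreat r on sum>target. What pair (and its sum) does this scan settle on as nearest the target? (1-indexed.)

pair (-5, -1) with sum -6 (|Δ|=0)

l=1 r=11: -14+30=16 d=22 *, r--
l=1 r=10: -14+27=13 d=19 *, r--
l=1 r=9: -14+24=10 d=16 *, r--
l=1 r=8: -14+22=8 d=14 *, r--
l=1 r=7: -14+19=5 d=11 *, r--
l=1 r=6: -14+16=2 d=8 *, r--
l=1 r=5: -14+13=-1 d=5 *, r--
l=1 r=4: -14+11=-3 d=3 *, r--
l=1 r=3: -14+-1=-15 d=9, l++
l=2 r=3: -5+-1=-6 d=0 *, stop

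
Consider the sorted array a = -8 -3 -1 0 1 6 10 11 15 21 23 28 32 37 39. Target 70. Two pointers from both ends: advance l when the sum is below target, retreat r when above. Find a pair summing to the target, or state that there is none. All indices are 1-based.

l=1 r=15: -8+39=31 <70, l++
l=2 r=15: -3+39=36 <70, l++
l=3 r=15: -1+39=38 <70, l++
l=4 r=15: 0+39=39 <70, l++
l=5 r=15: 1+39=40 <70, l++
l=6 r=15: 6+39=45 <70, l++
l=7 r=15: 10+39=49 <70, l++
l=8 r=15: 11+39=50 <70, l++
l=9 r=15: 15+39=54 <70, l++
l=10 r=15: 21+39=60 <70, l++
l=11 r=15: 23+39=62 <70, l++
l=12 r=15: 28+39=67 <70, l++
l=13 r=15: 32+39=71 >70, r--
l=13 r=14: 32+37=69 <70, l++

no pair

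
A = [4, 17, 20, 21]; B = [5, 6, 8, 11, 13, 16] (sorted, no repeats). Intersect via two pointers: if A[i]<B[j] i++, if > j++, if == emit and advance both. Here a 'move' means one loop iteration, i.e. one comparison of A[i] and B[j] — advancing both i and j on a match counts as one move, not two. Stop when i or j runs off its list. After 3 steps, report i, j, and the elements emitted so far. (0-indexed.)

i=1, j=2, emitted=[]

i=0 j=0: 4<5, i++
i=1 j=0: 17>5, j++
i=1 j=1: 17>6, j++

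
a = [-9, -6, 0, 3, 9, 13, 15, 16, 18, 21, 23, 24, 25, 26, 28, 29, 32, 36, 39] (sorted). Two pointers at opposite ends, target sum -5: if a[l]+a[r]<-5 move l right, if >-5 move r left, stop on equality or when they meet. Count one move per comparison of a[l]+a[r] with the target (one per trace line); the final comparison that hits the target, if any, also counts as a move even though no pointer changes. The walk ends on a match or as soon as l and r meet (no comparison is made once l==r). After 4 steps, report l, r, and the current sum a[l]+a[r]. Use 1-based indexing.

l=1 r=19: -9+39=30 >-5, r--
l=1 r=18: -9+36=27 >-5, r--
l=1 r=17: -9+32=23 >-5, r--
l=1 r=16: -9+29=20 >-5, r--

l=1, r=15, sum=19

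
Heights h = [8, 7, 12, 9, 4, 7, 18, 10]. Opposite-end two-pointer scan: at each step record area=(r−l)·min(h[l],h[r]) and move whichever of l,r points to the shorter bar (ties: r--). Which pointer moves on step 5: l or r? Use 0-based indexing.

l=0 r=7: min(8,10)*7=56 best=56 *, l++
l=1 r=7: min(7,10)*6=42 best=56, l++
l=2 r=7: min(12,10)*5=50 best=56, r--
l=2 r=6: min(12,18)*4=48 best=56, l++
l=3 r=6: min(9,18)*3=27 best=56, l++

l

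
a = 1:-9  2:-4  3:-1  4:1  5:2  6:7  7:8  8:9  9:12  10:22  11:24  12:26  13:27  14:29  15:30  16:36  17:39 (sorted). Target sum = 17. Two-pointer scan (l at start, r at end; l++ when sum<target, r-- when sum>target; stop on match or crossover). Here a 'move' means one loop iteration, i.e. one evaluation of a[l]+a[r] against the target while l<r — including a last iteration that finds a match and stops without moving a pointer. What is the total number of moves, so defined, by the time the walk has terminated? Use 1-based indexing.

6 moves

l=1 r=17: -9+39=30 >17, r--
l=1 r=16: -9+36=27 >17, r--
l=1 r=15: -9+30=21 >17, r--
l=1 r=14: -9+29=20 >17, r--
l=1 r=13: -9+27=18 >17, r--
l=1 r=12: -9+26=17, found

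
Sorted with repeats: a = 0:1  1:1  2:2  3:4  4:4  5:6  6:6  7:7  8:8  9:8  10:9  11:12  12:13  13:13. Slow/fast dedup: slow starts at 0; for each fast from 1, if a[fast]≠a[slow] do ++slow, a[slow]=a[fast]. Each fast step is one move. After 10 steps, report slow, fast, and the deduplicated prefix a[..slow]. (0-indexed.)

slow=0 fast=1: a[fast]=1=a[slow] dup, fast++
slow=0 fast=2: a[fast]=2≠a[slow]=1 write a[1]=2, slow++,fast++
slow=1 fast=3: a[fast]=4≠a[slow]=2 write a[2]=4, slow++,fast++
slow=2 fast=4: a[fast]=4=a[slow] dup, fast++
slow=2 fast=5: a[fast]=6≠a[slow]=4 write a[3]=6, slow++,fast++
slow=3 fast=6: a[fast]=6=a[slow] dup, fast++
slow=3 fast=7: a[fast]=7≠a[slow]=6 write a[4]=7, slow++,fast++
slow=4 fast=8: a[fast]=8≠a[slow]=7 write a[5]=8, slow++,fast++
slow=5 fast=9: a[fast]=8=a[slow] dup, fast++
slow=5 fast=10: a[fast]=9≠a[slow]=8 write a[6]=9, slow++,fast++

slow=6, fast=11, prefix=[1, 2, 4, 6, 7, 8, 9]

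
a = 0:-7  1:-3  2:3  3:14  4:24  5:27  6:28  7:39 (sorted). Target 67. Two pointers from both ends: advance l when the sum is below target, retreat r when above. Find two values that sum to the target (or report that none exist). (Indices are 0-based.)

(28, 39)

[0,7] -7+39=32 <67 → l++
[1,7] -3+39=36 <67 → l++
[2,7] 3+39=42 <67 → l++
[3,7] 14+39=53 <67 → l++
[4,7] 24+39=63 <67 → l++
[5,7] 27+39=66 <67 → l++
[6,7] 28+39=67 → found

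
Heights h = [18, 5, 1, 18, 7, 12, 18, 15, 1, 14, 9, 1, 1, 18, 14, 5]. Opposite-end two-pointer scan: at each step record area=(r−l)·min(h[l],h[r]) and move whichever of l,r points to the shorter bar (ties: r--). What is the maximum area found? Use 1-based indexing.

[1,16] min(18,5)*15=75 best=75 * → r--
[1,15] min(18,14)*14=196 best=196 * → r--
[1,14] min(18,18)*13=234 best=234 * → r--
[1,13] min(18,1)*12=12 best=234 → r--
[1,12] min(18,1)*11=11 best=234 → r--
[1,11] min(18,9)*10=90 best=234 → r--
[1,10] min(18,14)*9=126 best=234 → r--
[1,9] min(18,1)*8=8 best=234 → r--
[1,8] min(18,15)*7=105 best=234 → r--
[1,7] min(18,18)*6=108 best=234 → r--
[1,6] min(18,12)*5=60 best=234 → r--
[1,5] min(18,7)*4=28 best=234 → r--
[1,4] min(18,18)*3=54 best=234 → r--
[1,3] min(18,1)*2=2 best=234 → r--
[1,2] min(18,5)*1=5 best=234 → r--

max area = 234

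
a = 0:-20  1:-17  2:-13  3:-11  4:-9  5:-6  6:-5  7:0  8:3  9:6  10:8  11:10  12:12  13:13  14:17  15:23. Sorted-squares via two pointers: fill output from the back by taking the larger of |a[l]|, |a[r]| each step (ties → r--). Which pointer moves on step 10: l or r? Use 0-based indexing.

l

[0,15] |-20|<=|23| out[15]=529 → r--
[0,14] |-20|>|17| out[14]=400 → l++
[1,14] |-17|<=|17| out[13]=289 → r--
[1,13] |-17|>|13| out[12]=289 → l++
[2,13] |-13|<=|13| out[11]=169 → r--
[2,12] |-13|>|12| out[10]=169 → l++
[3,12] |-11|<=|12| out[9]=144 → r--
[3,11] |-11|>|10| out[8]=121 → l++
[4,11] |-9|<=|10| out[7]=100 → r--
[4,10] |-9|>|8| out[6]=81 → l++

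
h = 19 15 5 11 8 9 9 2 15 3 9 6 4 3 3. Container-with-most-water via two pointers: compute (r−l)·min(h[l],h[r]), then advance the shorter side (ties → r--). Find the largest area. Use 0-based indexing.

[0,14] min(19,3)*14=42 best=42 * → r--
[0,13] min(19,3)*13=39 best=42 → r--
[0,12] min(19,4)*12=48 best=48 * → r--
[0,11] min(19,6)*11=66 best=66 * → r--
[0,10] min(19,9)*10=90 best=90 * → r--
[0,9] min(19,3)*9=27 best=90 → r--
[0,8] min(19,15)*8=120 best=120 * → r--
[0,7] min(19,2)*7=14 best=120 → r--
[0,6] min(19,9)*6=54 best=120 → r--
[0,5] min(19,9)*5=45 best=120 → r--
[0,4] min(19,8)*4=32 best=120 → r--
[0,3] min(19,11)*3=33 best=120 → r--
[0,2] min(19,5)*2=10 best=120 → r--
[0,1] min(19,15)*1=15 best=120 → r--

max area = 120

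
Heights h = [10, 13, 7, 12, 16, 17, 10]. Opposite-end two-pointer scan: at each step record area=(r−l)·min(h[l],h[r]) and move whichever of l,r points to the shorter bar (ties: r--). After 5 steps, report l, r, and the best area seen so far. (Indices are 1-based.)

l=1 r=7: min(10,10)*6=60 best=60 *, r--
l=1 r=6: min(10,17)*5=50 best=60, l++
l=2 r=6: min(13,17)*4=52 best=60, l++
l=3 r=6: min(7,17)*3=21 best=60, l++
l=4 r=6: min(12,17)*2=24 best=60, l++

l=5, r=6, best area=60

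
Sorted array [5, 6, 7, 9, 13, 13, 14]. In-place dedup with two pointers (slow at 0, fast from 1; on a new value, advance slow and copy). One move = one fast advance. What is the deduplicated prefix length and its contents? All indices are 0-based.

slow=0 fast=1: a[fast]=6≠a[slow]=5 write a[1]=6, slow++,fast++
slow=1 fast=2: a[fast]=7≠a[slow]=6 write a[2]=7, slow++,fast++
slow=2 fast=3: a[fast]=9≠a[slow]=7 write a[3]=9, slow++,fast++
slow=3 fast=4: a[fast]=13≠a[slow]=9 write a[4]=13, slow++,fast++
slow=4 fast=5: a[fast]=13=a[slow] dup, fast++
slow=4 fast=6: a[fast]=14≠a[slow]=13 write a[5]=14, slow++,fast++

length 6; prefix = [5, 6, 7, 9, 13, 14]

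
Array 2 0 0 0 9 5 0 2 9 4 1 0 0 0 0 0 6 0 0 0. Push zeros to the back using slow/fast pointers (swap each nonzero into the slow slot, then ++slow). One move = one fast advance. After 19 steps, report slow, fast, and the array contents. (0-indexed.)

slow=0 fast=0: a[fast]=2≠0 swap→a[0]=2, slow++,fast++
slow=1 fast=1: a[fast]=0, fast++
slow=1 fast=2: a[fast]=0, fast++
slow=1 fast=3: a[fast]=0, fast++
slow=1 fast=4: a[fast]=9≠0 swap→a[1]=9, slow++,fast++
slow=2 fast=5: a[fast]=5≠0 swap→a[2]=5, slow++,fast++
slow=3 fast=6: a[fast]=0, fast++
slow=3 fast=7: a[fast]=2≠0 swap→a[3]=2, slow++,fast++
slow=4 fast=8: a[fast]=9≠0 swap→a[4]=9, slow++,fast++
slow=5 fast=9: a[fast]=4≠0 swap→a[5]=4, slow++,fast++
slow=6 fast=10: a[fast]=1≠0 swap→a[6]=1, slow++,fast++
slow=7 fast=11: a[fast]=0, fast++
slow=7 fast=12: a[fast]=0, fast++
slow=7 fast=13: a[fast]=0, fast++
slow=7 fast=14: a[fast]=0, fast++
slow=7 fast=15: a[fast]=0, fast++
slow=7 fast=16: a[fast]=6≠0 swap→a[7]=6, slow++,fast++
slow=8 fast=17: a[fast]=0, fast++
slow=8 fast=18: a[fast]=0, fast++

slow=8, fast=19, a=[2, 9, 5, 2, 9, 4, 1, 6, 0, 0, 0, 0, 0, 0, 0, 0, 0, 0, 0, 0]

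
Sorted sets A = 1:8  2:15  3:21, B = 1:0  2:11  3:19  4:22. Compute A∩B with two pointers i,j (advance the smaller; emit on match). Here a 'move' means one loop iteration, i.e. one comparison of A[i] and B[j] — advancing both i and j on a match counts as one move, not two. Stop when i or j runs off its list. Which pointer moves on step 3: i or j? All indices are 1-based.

i=1 j=1: 8>0, j++
i=1 j=2: 8<11, i++
i=2 j=2: 15>11, j++

j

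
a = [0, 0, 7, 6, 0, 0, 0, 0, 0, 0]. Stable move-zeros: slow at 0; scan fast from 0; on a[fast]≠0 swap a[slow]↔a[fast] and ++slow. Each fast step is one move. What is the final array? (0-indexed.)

slow=0 fast=0: a[fast]=0, fast++
slow=0 fast=1: a[fast]=0, fast++
slow=0 fast=2: a[fast]=7≠0 swap→a[0]=7, slow++,fast++
slow=1 fast=3: a[fast]=6≠0 swap→a[1]=6, slow++,fast++
slow=2 fast=4: a[fast]=0, fast++
slow=2 fast=5: a[fast]=0, fast++
slow=2 fast=6: a[fast]=0, fast++
slow=2 fast=7: a[fast]=0, fast++
slow=2 fast=8: a[fast]=0, fast++
slow=2 fast=9: a[fast]=0, fast++

[7, 6, 0, 0, 0, 0, 0, 0, 0, 0]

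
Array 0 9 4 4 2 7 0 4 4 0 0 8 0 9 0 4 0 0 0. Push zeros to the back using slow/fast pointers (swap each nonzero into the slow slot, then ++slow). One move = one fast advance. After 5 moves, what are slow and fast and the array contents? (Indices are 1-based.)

(s=1,f=1) a[fast]=0 → fast++
(s=1,f=2) a[fast]=9≠0 swap→a[1]=9 → slow++,fast++
(s=2,f=3) a[fast]=4≠0 swap→a[2]=4 → slow++,fast++
(s=3,f=4) a[fast]=4≠0 swap→a[3]=4 → slow++,fast++
(s=4,f=5) a[fast]=2≠0 swap→a[4]=2 → slow++,fast++

slow=5, fast=6, a=[9, 4, 4, 2, 0, 7, 0, 4, 4, 0, 0, 8, 0, 9, 0, 4, 0, 0, 0]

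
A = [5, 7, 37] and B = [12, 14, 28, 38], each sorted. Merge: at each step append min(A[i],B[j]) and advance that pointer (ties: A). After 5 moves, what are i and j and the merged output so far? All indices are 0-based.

i=0 j=0: A[i]=5<=B[j]=12 take 5, i++
i=1 j=0: A[i]=7<=B[j]=12 take 7, i++
i=2 j=0: A[i]=37>B[j]=12 take 12, j++
i=2 j=1: A[i]=37>B[j]=14 take 14, j++
i=2 j=2: A[i]=37>B[j]=28 take 28, j++

i=2, j=3, merged so far=[5, 7, 12, 14, 28]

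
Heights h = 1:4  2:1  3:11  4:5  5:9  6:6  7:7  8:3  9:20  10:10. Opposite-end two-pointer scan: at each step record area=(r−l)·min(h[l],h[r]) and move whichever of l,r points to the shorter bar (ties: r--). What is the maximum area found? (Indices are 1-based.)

l=1 r=10: min(4,10)*9=36 best=36 *, l++
l=2 r=10: min(1,10)*8=8 best=36, l++
l=3 r=10: min(11,10)*7=70 best=70 *, r--
l=3 r=9: min(11,20)*6=66 best=70, l++
l=4 r=9: min(5,20)*5=25 best=70, l++
l=5 r=9: min(9,20)*4=36 best=70, l++
l=6 r=9: min(6,20)*3=18 best=70, l++
l=7 r=9: min(7,20)*2=14 best=70, l++
l=8 r=9: min(3,20)*1=3 best=70, l++

max area = 70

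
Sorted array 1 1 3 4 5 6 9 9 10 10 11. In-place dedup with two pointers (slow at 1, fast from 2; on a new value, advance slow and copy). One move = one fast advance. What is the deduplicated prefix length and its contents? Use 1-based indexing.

length 8; prefix = [1, 3, 4, 5, 6, 9, 10, 11]

slow=1 fast=2: a[fast]=1=a[slow] dup, fast++
slow=1 fast=3: a[fast]=3≠a[slow]=1 write a[2]=3, slow++,fast++
slow=2 fast=4: a[fast]=4≠a[slow]=3 write a[3]=4, slow++,fast++
slow=3 fast=5: a[fast]=5≠a[slow]=4 write a[4]=5, slow++,fast++
slow=4 fast=6: a[fast]=6≠a[slow]=5 write a[5]=6, slow++,fast++
slow=5 fast=7: a[fast]=9≠a[slow]=6 write a[6]=9, slow++,fast++
slow=6 fast=8: a[fast]=9=a[slow] dup, fast++
slow=6 fast=9: a[fast]=10≠a[slow]=9 write a[7]=10, slow++,fast++
slow=7 fast=10: a[fast]=10=a[slow] dup, fast++
slow=7 fast=11: a[fast]=11≠a[slow]=10 write a[8]=11, slow++,fast++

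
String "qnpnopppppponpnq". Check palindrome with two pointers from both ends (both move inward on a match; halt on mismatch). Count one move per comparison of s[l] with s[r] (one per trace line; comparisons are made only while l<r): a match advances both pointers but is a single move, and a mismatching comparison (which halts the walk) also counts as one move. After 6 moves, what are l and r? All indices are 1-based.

l=7, r=10

l=1 r=16: 'q'=='q', l++,r--
l=2 r=15: 'n'=='n', l++,r--
l=3 r=14: 'p'=='p', l++,r--
l=4 r=13: 'n'=='n', l++,r--
l=5 r=12: 'o'=='o', l++,r--
l=6 r=11: 'p'=='p', l++,r--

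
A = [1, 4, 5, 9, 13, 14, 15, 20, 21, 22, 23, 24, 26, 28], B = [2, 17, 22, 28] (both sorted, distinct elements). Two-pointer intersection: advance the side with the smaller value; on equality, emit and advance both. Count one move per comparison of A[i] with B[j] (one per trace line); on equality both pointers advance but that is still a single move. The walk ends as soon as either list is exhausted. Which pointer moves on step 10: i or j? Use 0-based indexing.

i=0 j=0: 1<2, i++
i=1 j=0: 4>2, j++
i=1 j=1: 4<17, i++
i=2 j=1: 5<17, i++
i=3 j=1: 9<17, i++
i=4 j=1: 13<17, i++
i=5 j=1: 14<17, i++
i=6 j=1: 15<17, i++
i=7 j=1: 20>17, j++
i=7 j=2: 20<22, i++

i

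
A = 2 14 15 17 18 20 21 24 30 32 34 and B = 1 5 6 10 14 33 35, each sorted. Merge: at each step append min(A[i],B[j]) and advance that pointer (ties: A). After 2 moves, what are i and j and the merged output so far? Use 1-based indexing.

i=1 j=1: A[i]=2>B[j]=1 take 1, j++
i=1 j=2: A[i]=2<=B[j]=5 take 2, i++

i=2, j=2, merged so far=[1, 2]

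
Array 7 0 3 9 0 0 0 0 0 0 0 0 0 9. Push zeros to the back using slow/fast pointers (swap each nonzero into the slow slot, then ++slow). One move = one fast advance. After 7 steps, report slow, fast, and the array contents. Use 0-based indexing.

slow=3, fast=7, a=[7, 3, 9, 0, 0, 0, 0, 0, 0, 0, 0, 0, 0, 9]

(s=0,f=0) a[fast]=7≠0 swap→a[0]=7 → slow++,fast++
(s=1,f=1) a[fast]=0 → fast++
(s=1,f=2) a[fast]=3≠0 swap→a[1]=3 → slow++,fast++
(s=2,f=3) a[fast]=9≠0 swap→a[2]=9 → slow++,fast++
(s=3,f=4) a[fast]=0 → fast++
(s=3,f=5) a[fast]=0 → fast++
(s=3,f=6) a[fast]=0 → fast++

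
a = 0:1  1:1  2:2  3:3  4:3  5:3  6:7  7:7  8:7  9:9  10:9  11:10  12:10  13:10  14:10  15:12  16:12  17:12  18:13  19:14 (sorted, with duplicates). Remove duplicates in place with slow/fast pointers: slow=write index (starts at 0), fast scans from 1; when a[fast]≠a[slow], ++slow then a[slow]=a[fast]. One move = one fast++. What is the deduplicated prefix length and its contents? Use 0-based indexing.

slow=0 fast=1: a[fast]=1=a[slow] dup, fast++
slow=0 fast=2: a[fast]=2≠a[slow]=1 write a[1]=2, slow++,fast++
slow=1 fast=3: a[fast]=3≠a[slow]=2 write a[2]=3, slow++,fast++
slow=2 fast=4: a[fast]=3=a[slow] dup, fast++
slow=2 fast=5: a[fast]=3=a[slow] dup, fast++
slow=2 fast=6: a[fast]=7≠a[slow]=3 write a[3]=7, slow++,fast++
slow=3 fast=7: a[fast]=7=a[slow] dup, fast++
slow=3 fast=8: a[fast]=7=a[slow] dup, fast++
slow=3 fast=9: a[fast]=9≠a[slow]=7 write a[4]=9, slow++,fast++
slow=4 fast=10: a[fast]=9=a[slow] dup, fast++
slow=4 fast=11: a[fast]=10≠a[slow]=9 write a[5]=10, slow++,fast++
slow=5 fast=12: a[fast]=10=a[slow] dup, fast++
slow=5 fast=13: a[fast]=10=a[slow] dup, fast++
slow=5 fast=14: a[fast]=10=a[slow] dup, fast++
slow=5 fast=15: a[fast]=12≠a[slow]=10 write a[6]=12, slow++,fast++
slow=6 fast=16: a[fast]=12=a[slow] dup, fast++
slow=6 fast=17: a[fast]=12=a[slow] dup, fast++
slow=6 fast=18: a[fast]=13≠a[slow]=12 write a[7]=13, slow++,fast++
slow=7 fast=19: a[fast]=14≠a[slow]=13 write a[8]=14, slow++,fast++

length 9; prefix = [1, 2, 3, 7, 9, 10, 12, 13, 14]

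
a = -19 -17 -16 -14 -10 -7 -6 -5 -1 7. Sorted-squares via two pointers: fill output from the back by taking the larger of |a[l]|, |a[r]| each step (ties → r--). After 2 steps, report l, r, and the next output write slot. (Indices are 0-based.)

l=0 r=9: |-19|>|7| out[9]=361, l++
l=1 r=9: |-17|>|7| out[8]=289, l++

l=2, r=9, next write slot=7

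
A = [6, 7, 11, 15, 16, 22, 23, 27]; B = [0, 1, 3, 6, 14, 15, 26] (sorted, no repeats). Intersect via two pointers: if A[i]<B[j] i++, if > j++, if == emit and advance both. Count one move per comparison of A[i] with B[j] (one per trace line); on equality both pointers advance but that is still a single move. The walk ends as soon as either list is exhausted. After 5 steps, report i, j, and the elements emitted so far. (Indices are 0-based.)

i=2, j=4, emitted=[6]

[i=0,j=0] 6>0 → j++
[i=0,j=1] 6>1 → j++
[i=0,j=2] 6>3 → j++
[i=0,j=3] 6==6 emit → i++,j++
[i=1,j=4] 7<14 → i++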